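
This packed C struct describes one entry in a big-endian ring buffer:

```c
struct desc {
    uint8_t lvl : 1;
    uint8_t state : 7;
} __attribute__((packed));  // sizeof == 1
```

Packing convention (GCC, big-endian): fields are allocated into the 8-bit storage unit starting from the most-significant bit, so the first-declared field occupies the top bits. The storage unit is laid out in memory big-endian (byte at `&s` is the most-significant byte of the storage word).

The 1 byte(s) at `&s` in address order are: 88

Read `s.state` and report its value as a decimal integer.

8

[0]=0x88 (big-endian) → word 0x88
lvl:1 @ bit 7 → (0x88>>7)&0x1 = 0x1
state:7 @ bit 0 → (0x88>>0)&0x7f = 0x8  ←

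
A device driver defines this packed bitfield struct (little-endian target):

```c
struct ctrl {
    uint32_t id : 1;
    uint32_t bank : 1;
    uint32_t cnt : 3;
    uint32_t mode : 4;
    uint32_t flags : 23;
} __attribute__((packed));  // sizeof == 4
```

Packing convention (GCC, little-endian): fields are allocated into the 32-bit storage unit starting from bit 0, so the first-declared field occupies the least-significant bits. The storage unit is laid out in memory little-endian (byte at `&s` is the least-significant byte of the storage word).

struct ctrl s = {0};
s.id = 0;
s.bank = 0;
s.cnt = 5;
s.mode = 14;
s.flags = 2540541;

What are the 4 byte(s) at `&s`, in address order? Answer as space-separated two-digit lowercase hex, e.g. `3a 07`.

id:1 = 0 → 0x0 << 0 → word 0x00000000
bank:1 = 0 → 0x0 << 1 → word 0x00000000
cnt:3 = 5 → 0x5 << 2 → word 0x00000014
mode:4 = 14 → 0xe << 5 → word 0x000001d4
flags:23 = 2540541 → 0x26c3fd << 9 → word 0x4d87fbd4
word = 0x4d87fbd4 → little-endian bytes:
  [0]=0xd4  [1]=0xfb  [2]=0x87  [3]=0x4d

d4 fb 87 4d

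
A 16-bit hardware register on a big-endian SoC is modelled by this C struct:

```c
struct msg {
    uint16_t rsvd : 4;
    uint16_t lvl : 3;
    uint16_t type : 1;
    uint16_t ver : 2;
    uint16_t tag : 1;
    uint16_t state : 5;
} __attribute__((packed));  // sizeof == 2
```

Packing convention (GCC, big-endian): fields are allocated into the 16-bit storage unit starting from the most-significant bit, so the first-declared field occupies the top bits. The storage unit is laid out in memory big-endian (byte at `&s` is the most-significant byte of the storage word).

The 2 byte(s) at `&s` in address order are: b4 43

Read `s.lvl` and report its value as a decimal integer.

2

[0]=0xb4 [1]=0x43 (big-endian) → word 0xb443
rsvd:4 @ bit 12 → (0xb443>>12)&0xf = 0xb
lvl:3 @ bit 9 → (0xb443>>9)&0x7 = 0x2  ←
type:1 @ bit 8 → (0xb443>>8)&0x1 = 0x0
ver:2 @ bit 6 → (0xb443>>6)&0x3 = 0x1
tag:1 @ bit 5 → (0xb443>>5)&0x1 = 0x0
state:5 @ bit 0 → (0xb443>>0)&0x1f = 0x3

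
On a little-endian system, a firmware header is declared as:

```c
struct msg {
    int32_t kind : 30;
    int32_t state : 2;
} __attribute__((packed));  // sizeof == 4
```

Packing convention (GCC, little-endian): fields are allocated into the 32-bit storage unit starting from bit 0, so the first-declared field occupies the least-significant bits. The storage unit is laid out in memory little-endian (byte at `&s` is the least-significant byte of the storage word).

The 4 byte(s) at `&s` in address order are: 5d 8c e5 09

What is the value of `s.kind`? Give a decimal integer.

166038621

[0]=0x5d [1]=0x8c [2]=0xe5 [3]=0x09 (little-endian) → word 0x09e58c5d
kind:30 @ bit 0 → (0x09e58c5d>>0)&0x3fffffff = 0x9e58c5d  ←
state:2 @ bit 30 → (0x09e58c5d>>30)&0x3 = 0x0
kind signed 30b, MSB=0: value = 166038621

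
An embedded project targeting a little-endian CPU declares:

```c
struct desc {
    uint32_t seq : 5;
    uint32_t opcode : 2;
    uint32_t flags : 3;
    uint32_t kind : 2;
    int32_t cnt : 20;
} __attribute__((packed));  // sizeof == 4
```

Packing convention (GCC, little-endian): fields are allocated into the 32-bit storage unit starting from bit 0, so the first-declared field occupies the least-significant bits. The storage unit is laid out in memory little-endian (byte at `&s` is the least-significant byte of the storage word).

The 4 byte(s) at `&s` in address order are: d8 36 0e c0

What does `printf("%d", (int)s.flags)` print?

5

[0]=0xd8 [1]=0x36 [2]=0x0e [3]=0xc0 (little-endian) → word 0xc00e36d8
seq [0+:5] = (word>>0) & 0x1f = 24
opcode [5+:2] = (word>>5) & 0x3 = 2
flags [7+:3] = (word>>7) & 0x7 = 5  ←
kind [10+:2] = (word>>10) & 0x3 = 1
cnt [12+:20] = (word>>12) & 0xfffff = 786659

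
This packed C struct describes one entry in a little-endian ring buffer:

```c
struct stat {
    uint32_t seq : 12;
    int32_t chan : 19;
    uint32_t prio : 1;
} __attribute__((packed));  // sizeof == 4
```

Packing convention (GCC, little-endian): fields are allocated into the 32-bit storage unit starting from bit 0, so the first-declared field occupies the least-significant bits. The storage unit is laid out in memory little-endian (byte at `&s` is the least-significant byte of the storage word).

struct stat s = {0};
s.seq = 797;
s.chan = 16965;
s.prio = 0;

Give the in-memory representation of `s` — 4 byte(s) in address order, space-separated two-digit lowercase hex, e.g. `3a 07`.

1d 53 24 04

seq:12 = 797 → 0x31d << 0 → word 0x0000031d
chan:19 = 16965 → 0x4245 << 12 → word 0x0424531d
prio:1 = 0 → 0x0 << 31 → word 0x0424531d
word = 0x0424531d → little-endian bytes:
  [0]=0x1d  [1]=0x53  [2]=0x24  [3]=0x04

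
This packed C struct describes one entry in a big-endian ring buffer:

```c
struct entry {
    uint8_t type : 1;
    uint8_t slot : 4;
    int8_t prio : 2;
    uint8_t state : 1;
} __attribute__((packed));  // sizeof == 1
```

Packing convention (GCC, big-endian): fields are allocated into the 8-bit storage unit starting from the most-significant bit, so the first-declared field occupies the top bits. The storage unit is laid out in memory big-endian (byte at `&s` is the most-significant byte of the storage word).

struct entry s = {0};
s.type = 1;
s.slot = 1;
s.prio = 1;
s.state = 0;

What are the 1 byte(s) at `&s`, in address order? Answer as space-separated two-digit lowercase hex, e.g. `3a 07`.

type (1b) val=1 bits=0x1 at bit 7: 0x80
slot (4b) val=1 bits=0x1 at bit 3: 0x88
prio (2b) val=1 bits=0x1 at bit 1: 0x8a
state (1b) val=0 bits=0x0 at bit 0: 0x8a
word = 0x8a → big-endian bytes:
  [0]=0x8a

8a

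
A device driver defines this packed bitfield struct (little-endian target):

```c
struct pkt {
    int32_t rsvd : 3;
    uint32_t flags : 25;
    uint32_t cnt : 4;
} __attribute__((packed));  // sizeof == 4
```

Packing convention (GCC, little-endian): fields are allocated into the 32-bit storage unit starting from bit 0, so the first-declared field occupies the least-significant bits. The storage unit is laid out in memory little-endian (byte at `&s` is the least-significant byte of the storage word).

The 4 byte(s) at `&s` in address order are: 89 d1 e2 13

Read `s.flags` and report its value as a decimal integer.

[0]=0x89 [1]=0xd1 [2]=0xe2 [3]=0x13 (little-endian) → word 0x13e2d189
rsvd:3 @ bit 0 → (0x13e2d189>>0)&0x7 = 0x1
flags:25 @ bit 3 → (0x13e2d189>>3)&0x1ffffff = 0x7c5a31  ←
cnt:4 @ bit 28 → (0x13e2d189>>28)&0xf = 0x1

8149553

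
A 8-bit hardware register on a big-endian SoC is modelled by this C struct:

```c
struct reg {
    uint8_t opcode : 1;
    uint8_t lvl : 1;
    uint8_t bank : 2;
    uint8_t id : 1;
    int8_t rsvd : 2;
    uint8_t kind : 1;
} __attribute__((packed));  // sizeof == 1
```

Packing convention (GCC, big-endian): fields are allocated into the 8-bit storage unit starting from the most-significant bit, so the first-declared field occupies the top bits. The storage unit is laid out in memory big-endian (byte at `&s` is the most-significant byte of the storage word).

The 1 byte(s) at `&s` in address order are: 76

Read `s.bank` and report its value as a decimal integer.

[0]=0x76 (big-endian) → word 0x76
opcode:1 @ bit 7 → (0x76>>7)&0x1 = 0x0
lvl:1 @ bit 6 → (0x76>>6)&0x1 = 0x1
bank:2 @ bit 4 → (0x76>>4)&0x3 = 0x3  ←
id:1 @ bit 3 → (0x76>>3)&0x1 = 0x0
rsvd:2 @ bit 1 → (0x76>>1)&0x3 = 0x3
kind:1 @ bit 0 → (0x76>>0)&0x1 = 0x0

3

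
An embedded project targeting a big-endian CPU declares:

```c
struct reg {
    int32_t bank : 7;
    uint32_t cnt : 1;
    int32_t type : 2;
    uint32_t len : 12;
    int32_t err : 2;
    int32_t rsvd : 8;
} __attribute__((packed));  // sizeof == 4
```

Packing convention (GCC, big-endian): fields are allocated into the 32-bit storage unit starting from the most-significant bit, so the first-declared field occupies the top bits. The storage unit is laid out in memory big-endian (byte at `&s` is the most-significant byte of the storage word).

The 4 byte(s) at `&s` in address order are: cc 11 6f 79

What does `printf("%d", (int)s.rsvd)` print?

121

[0]=0xcc [1]=0x11 [2]=0x6f [3]=0x79 (big-endian) → word 0xcc116f79
bank:7 @ bit 25 → (0xcc116f79>>25)&0x7f = 0x66
cnt:1 @ bit 24 → (0xcc116f79>>24)&0x1 = 0x0
type:2 @ bit 22 → (0xcc116f79>>22)&0x3 = 0x0
len:12 @ bit 10 → (0xcc116f79>>10)&0xfff = 0x45b
err:2 @ bit 8 → (0xcc116f79>>8)&0x3 = 0x3
rsvd:8 @ bit 0 → (0xcc116f79>>0)&0xff = 0x79  ←
rsvd signed 8b, MSB=0: value = 121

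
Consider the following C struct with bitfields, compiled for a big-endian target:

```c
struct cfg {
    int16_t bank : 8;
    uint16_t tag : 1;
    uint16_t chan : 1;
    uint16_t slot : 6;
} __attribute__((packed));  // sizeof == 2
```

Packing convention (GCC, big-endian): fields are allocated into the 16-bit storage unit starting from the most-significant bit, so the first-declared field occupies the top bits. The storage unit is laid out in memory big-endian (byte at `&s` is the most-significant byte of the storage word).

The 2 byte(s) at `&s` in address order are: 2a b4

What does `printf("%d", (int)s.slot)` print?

52

[0]=0x2a [1]=0xb4 (big-endian) → word 0x2ab4
bank [8+:8] = (word>>8) & 0xff = 42
tag [7+:1] = (word>>7) & 0x1 = 1
chan [6+:1] = (word>>6) & 0x1 = 0
slot [0+:6] = (word>>0) & 0x3f = 52  ←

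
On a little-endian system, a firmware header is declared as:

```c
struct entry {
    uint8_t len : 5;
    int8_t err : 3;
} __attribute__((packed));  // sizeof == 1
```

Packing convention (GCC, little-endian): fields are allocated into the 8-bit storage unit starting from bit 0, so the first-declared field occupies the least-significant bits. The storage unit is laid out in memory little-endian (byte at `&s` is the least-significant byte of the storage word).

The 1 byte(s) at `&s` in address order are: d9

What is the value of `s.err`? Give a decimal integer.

-2

[0]=0xd9 (little-endian) → word 0xd9
len:5 @ bit 0 → (0xd9>>0)&0x1f = 0x19
err:3 @ bit 5 → (0xd9>>5)&0x7 = 0x6  ←
err signed 3b, MSB=1: 6 - 8 = -2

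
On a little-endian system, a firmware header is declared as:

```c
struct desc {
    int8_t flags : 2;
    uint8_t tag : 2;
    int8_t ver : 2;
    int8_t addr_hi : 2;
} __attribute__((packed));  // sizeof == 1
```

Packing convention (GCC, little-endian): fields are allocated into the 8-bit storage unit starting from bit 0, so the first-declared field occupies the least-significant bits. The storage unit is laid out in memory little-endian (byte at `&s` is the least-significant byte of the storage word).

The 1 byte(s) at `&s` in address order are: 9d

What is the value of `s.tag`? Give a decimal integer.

3

[0]=0x9d (little-endian) → word 0x9d
flags:2 @ bit 0 → (0x9d>>0)&0x3 = 0x1
tag:2 @ bit 2 → (0x9d>>2)&0x3 = 0x3  ←
ver:2 @ bit 4 → (0x9d>>4)&0x3 = 0x1
addr_hi:2 @ bit 6 → (0x9d>>6)&0x3 = 0x2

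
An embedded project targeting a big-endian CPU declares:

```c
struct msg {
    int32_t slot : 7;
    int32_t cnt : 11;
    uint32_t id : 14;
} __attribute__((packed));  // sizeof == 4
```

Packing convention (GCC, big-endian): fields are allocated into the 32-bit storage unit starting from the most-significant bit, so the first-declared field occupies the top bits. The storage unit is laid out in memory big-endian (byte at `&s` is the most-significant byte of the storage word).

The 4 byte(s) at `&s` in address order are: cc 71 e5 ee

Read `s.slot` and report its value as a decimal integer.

-26

[0]=0xcc [1]=0x71 [2]=0xe5 [3]=0xee (big-endian) → word 0xcc71e5ee
slot:7 @ bit 25 → (0xcc71e5ee>>25)&0x7f = 0x66  ←
cnt:11 @ bit 14 → (0xcc71e5ee>>14)&0x7ff = 0x1c7
id:14 @ bit 0 → (0xcc71e5ee>>0)&0x3fff = 0x25ee
slot signed 7b, MSB=1: 102 - 128 = -26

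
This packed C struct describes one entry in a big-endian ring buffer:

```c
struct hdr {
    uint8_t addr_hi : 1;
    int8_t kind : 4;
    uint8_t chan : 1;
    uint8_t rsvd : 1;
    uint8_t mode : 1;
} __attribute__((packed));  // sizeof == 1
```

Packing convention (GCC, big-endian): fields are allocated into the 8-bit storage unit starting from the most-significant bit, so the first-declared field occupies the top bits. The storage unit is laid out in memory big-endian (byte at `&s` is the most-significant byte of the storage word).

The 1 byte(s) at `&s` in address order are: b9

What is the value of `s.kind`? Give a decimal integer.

7

[0]=0xb9 (big-endian) → word 0xb9
addr_hi:1 @ bit 7 → (0xb9>>7)&0x1 = 0x1
kind:4 @ bit 3 → (0xb9>>3)&0xf = 0x7  ←
chan:1 @ bit 2 → (0xb9>>2)&0x1 = 0x0
rsvd:1 @ bit 1 → (0xb9>>1)&0x1 = 0x0
mode:1 @ bit 0 → (0xb9>>0)&0x1 = 0x1
kind signed 4b, MSB=0: value = 7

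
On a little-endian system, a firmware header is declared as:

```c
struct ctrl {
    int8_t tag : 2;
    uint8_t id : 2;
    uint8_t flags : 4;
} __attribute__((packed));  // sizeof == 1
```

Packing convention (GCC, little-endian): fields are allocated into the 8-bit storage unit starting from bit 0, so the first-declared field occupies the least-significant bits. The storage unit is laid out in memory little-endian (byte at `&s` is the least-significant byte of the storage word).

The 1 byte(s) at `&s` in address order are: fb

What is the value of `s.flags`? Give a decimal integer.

[0]=0xfb (little-endian) → word 0xfb
tag:2 @ bit 0 → (0xfb>>0)&0x3 = 0x3
id:2 @ bit 2 → (0xfb>>2)&0x3 = 0x2
flags:4 @ bit 4 → (0xfb>>4)&0xf = 0xf  ←

15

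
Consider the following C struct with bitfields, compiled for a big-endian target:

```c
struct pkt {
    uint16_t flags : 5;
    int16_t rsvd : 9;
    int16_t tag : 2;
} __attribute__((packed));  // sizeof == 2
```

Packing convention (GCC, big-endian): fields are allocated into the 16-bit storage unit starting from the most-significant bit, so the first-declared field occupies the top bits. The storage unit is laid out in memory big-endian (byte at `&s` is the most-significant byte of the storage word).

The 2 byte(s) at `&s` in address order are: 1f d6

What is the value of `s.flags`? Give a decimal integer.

3

[0]=0x1f [1]=0xd6 (big-endian) → word 0x1fd6
flags:5 @ bit 11 → (0x1fd6>>11)&0x1f = 0x3  ←
rsvd:9 @ bit 2 → (0x1fd6>>2)&0x1ff = 0x1f5
tag:2 @ bit 0 → (0x1fd6>>0)&0x3 = 0x2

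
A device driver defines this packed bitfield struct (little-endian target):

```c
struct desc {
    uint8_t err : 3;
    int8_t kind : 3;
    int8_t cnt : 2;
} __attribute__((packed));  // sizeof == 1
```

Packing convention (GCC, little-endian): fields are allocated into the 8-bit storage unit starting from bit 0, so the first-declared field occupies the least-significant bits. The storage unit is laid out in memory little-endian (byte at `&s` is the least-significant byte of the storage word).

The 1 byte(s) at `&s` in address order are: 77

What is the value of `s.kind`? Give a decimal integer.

[0]=0x77 (little-endian) → word 0x77
err:3 @ bit 0 → (0x77>>0)&0x7 = 0x7
kind:3 @ bit 3 → (0x77>>3)&0x7 = 0x6  ←
cnt:2 @ bit 6 → (0x77>>6)&0x3 = 0x1
kind signed 3b, MSB=1: 6 - 8 = -2

-2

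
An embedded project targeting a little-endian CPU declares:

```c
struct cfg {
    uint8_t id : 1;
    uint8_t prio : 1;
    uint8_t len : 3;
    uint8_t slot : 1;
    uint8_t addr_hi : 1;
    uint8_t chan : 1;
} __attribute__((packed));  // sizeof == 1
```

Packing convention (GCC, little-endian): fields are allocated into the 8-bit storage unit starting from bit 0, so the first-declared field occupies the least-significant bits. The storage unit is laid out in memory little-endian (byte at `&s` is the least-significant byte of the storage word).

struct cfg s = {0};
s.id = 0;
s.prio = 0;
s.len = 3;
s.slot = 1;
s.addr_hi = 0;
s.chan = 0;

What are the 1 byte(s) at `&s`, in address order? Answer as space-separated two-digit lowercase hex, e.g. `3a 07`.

2c

id (1b) val=0 bits=0x0 at bit 0: 0x00
prio (1b) val=0 bits=0x0 at bit 1: 0x00
len (3b) val=3 bits=0x3 at bit 2: 0x0c
slot (1b) val=1 bits=0x1 at bit 5: 0x2c
addr_hi (1b) val=0 bits=0x0 at bit 6: 0x2c
chan (1b) val=0 bits=0x0 at bit 7: 0x2c
word = 0x2c → little-endian bytes:
  [0]=0x2c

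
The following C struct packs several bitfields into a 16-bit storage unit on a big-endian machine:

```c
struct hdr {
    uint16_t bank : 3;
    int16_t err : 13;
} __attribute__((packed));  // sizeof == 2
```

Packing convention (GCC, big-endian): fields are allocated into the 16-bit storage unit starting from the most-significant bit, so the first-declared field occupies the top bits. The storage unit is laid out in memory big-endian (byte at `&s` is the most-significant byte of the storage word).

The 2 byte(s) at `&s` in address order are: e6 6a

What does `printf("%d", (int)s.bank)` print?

[0]=0xe6 [1]=0x6a (big-endian) → word 0xe66a
bank:3 @ bit 13 → (0xe66a>>13)&0x7 = 0x7  ←
err:13 @ bit 0 → (0xe66a>>0)&0x1fff = 0x66a

7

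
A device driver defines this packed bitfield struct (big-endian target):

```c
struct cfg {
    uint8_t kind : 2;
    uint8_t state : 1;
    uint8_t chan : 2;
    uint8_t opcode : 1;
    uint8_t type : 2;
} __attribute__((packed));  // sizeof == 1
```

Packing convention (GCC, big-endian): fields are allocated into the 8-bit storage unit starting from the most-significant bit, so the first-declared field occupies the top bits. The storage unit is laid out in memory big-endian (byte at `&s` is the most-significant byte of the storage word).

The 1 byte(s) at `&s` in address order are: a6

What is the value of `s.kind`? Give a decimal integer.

[0]=0xa6 (big-endian) → word 0xa6
kind:2 @ bit 6 → (0xa6>>6)&0x3 = 0x2  ←
state:1 @ bit 5 → (0xa6>>5)&0x1 = 0x1
chan:2 @ bit 3 → (0xa6>>3)&0x3 = 0x0
opcode:1 @ bit 2 → (0xa6>>2)&0x1 = 0x1
type:2 @ bit 0 → (0xa6>>0)&0x3 = 0x2

2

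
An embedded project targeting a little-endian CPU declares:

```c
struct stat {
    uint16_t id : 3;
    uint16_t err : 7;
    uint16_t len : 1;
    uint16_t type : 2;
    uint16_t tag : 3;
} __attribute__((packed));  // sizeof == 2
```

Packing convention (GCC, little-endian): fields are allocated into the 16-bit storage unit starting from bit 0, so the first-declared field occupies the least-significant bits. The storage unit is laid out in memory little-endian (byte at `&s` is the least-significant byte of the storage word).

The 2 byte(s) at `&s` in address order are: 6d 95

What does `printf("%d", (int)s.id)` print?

5

[0]=0x6d [1]=0x95 (little-endian) → word 0x956d
id [0+:3] = (word>>0) & 0x7 = 5  ←
err [3+:7] = (word>>3) & 0x7f = 45
len [10+:1] = (word>>10) & 0x1 = 1
type [11+:2] = (word>>11) & 0x3 = 2
tag [13+:3] = (word>>13) & 0x7 = 4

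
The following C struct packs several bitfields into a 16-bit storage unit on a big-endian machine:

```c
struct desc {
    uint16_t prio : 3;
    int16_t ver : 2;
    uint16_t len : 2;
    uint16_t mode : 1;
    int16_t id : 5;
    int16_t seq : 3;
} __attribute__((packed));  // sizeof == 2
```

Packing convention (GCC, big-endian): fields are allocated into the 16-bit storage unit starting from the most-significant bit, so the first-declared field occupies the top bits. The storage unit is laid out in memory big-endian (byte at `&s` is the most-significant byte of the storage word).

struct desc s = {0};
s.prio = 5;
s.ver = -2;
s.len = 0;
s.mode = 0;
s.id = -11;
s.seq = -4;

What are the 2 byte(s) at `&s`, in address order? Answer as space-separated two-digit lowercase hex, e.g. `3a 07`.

b0 ac

prio:3 = 5 → 0x5 << 13 → word 0xa000
ver:2 = -2 → 0x2 << 11 → word 0xb000
len:2 = 0 → 0x0 << 9 → word 0xb000
mode:1 = 0 → 0x0 << 8 → word 0xb000
id:5 = -11 → 0x15 << 3 → word 0xb0a8
seq:3 = -4 → 0x4 << 0 → word 0xb0ac
word = 0xb0ac → big-endian bytes:
  [0]=0xb0  [1]=0xac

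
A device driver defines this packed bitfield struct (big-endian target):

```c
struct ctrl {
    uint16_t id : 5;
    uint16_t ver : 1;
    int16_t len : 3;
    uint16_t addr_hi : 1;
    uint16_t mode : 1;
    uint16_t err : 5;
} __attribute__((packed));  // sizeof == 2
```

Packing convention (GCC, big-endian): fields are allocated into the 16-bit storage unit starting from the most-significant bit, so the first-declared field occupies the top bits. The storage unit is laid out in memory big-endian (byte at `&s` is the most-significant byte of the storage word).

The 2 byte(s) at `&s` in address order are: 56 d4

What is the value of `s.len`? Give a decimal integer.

-3

[0]=0x56 [1]=0xd4 (big-endian) → word 0x56d4
id [11+:5] = (word>>11) & 0x1f = 10
ver [10+:1] = (word>>10) & 0x1 = 1
len [7+:3] = (word>>7) & 0x7 = 5  ←
addr_hi [6+:1] = (word>>6) & 0x1 = 1
mode [5+:1] = (word>>5) & 0x1 = 0
err [0+:5] = (word>>0) & 0x1f = 20
len signed 3b, MSB=1: 5 - 8 = -3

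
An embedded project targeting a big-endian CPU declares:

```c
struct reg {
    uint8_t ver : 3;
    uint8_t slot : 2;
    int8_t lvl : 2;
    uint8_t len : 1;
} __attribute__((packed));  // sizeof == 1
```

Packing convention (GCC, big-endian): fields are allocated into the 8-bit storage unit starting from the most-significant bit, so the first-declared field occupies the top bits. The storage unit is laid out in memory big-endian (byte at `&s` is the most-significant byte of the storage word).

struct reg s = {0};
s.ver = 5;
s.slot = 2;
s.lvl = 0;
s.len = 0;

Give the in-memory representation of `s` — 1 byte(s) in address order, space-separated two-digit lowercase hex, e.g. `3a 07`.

ver:3 = 5 → 0x5 << 5 → word 0xa0
slot:2 = 2 → 0x2 << 3 → word 0xb0
lvl:2 = 0 → 0x0 << 1 → word 0xb0
len:1 = 0 → 0x0 << 0 → word 0xb0
word = 0xb0 → big-endian bytes:
  [0]=0xb0

b0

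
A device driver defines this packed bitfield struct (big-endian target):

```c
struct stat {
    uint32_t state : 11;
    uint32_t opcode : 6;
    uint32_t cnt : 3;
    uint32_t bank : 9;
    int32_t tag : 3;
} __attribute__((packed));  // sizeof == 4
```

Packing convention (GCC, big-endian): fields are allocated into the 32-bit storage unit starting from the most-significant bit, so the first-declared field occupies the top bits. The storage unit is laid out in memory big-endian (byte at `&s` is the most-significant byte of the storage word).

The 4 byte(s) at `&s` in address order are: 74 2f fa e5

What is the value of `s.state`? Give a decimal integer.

[0]=0x74 [1]=0x2f [2]=0xfa [3]=0xe5 (big-endian) → word 0x742ffae5
state [21+:11] = (word>>21) & 0x7ff = 929  ←
opcode [15+:6] = (word>>15) & 0x3f = 31
cnt [12+:3] = (word>>12) & 0x7 = 7
bank [3+:9] = (word>>3) & 0x1ff = 348
tag [0+:3] = (word>>0) & 0x7 = 5

929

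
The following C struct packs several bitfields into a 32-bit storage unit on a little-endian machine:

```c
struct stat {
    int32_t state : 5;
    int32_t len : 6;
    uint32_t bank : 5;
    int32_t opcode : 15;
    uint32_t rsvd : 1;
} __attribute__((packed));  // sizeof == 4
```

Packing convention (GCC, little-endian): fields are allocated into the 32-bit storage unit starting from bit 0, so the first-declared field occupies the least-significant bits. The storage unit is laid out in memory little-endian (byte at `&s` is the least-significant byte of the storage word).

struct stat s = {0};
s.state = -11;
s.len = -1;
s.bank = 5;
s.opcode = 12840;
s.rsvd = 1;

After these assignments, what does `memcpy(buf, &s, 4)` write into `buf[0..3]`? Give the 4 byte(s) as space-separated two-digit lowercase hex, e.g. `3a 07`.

f5 2f 28 b2

state:5 = -11 → 0x15 << 0 → word 0x00000015
len:6 = -1 → 0x3f << 5 → word 0x000007f5
bank:5 = 5 → 0x5 << 11 → word 0x00002ff5
opcode:15 = 12840 → 0x3228 << 16 → word 0x32282ff5
rsvd:1 = 1 → 0x1 << 31 → word 0xb2282ff5
word = 0xb2282ff5 → little-endian bytes:
  [0]=0xf5  [1]=0x2f  [2]=0x28  [3]=0xb2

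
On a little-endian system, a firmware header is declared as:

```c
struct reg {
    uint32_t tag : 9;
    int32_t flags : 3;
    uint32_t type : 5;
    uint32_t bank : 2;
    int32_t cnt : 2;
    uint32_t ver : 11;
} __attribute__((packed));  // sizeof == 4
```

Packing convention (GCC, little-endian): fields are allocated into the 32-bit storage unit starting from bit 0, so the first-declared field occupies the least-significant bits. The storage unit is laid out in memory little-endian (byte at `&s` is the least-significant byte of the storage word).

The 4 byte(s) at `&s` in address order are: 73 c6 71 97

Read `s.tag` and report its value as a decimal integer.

115

[0]=0x73 [1]=0xc6 [2]=0x71 [3]=0x97 (little-endian) → word 0x9771c673
tag [0+:9] = (word>>0) & 0x1ff = 115  ←
flags [9+:3] = (word>>9) & 0x7 = 3
type [12+:5] = (word>>12) & 0x1f = 28
bank [17+:2] = (word>>17) & 0x3 = 0
cnt [19+:2] = (word>>19) & 0x3 = 2
ver [21+:11] = (word>>21) & 0x7ff = 1211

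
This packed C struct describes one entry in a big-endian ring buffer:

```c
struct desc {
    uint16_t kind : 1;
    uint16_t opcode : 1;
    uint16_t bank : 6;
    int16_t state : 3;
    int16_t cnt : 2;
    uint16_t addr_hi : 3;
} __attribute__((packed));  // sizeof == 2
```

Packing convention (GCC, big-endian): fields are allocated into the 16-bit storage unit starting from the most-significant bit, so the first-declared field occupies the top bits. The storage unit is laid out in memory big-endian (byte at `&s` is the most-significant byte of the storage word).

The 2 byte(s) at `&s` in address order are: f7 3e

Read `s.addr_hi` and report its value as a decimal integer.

[0]=0xf7 [1]=0x3e (big-endian) → word 0xf73e
kind:1 @ bit 15 → (0xf73e>>15)&0x1 = 0x1
opcode:1 @ bit 14 → (0xf73e>>14)&0x1 = 0x1
bank:6 @ bit 8 → (0xf73e>>8)&0x3f = 0x37
state:3 @ bit 5 → (0xf73e>>5)&0x7 = 0x1
cnt:2 @ bit 3 → (0xf73e>>3)&0x3 = 0x3
addr_hi:3 @ bit 0 → (0xf73e>>0)&0x7 = 0x6  ←

6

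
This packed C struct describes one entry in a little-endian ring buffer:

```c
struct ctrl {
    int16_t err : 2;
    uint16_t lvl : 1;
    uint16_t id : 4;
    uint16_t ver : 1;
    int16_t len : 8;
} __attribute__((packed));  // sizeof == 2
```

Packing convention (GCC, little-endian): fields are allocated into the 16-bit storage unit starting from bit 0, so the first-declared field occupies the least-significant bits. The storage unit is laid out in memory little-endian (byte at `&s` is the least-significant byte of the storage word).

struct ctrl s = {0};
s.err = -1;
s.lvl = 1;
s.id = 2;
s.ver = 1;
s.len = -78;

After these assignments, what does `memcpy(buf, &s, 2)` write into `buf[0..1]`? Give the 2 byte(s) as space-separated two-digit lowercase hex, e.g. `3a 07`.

err:2 = -1 → 0x3 << 0 → word 0x0003
lvl:1 = 1 → 0x1 << 2 → word 0x0007
id:4 = 2 → 0x2 << 3 → word 0x0017
ver:1 = 1 → 0x1 << 7 → word 0x0097
len:8 = -78 → 0xb2 << 8 → word 0xb297
word = 0xb297 → little-endian bytes:
  [0]=0x97  [1]=0xb2

97 b2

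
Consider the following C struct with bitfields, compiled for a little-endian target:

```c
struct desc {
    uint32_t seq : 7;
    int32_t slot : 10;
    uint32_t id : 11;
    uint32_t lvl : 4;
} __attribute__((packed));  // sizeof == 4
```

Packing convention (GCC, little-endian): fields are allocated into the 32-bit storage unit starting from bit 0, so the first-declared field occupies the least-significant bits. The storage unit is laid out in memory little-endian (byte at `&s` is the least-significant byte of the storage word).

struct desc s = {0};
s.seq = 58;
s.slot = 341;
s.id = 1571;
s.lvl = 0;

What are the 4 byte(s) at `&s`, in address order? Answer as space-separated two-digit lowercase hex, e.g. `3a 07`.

ba aa 46 0c

seq (7b) val=58 bits=0x3a at bit 0: 0x0000003a
slot (10b) val=341 bits=0x155 at bit 7: 0x0000aaba
id (11b) val=1571 bits=0x623 at bit 17: 0x0c46aaba
lvl (4b) val=0 bits=0x0 at bit 28: 0x0c46aaba
word = 0x0c46aaba → little-endian bytes:
  [0]=0xba  [1]=0xaa  [2]=0x46  [3]=0x0c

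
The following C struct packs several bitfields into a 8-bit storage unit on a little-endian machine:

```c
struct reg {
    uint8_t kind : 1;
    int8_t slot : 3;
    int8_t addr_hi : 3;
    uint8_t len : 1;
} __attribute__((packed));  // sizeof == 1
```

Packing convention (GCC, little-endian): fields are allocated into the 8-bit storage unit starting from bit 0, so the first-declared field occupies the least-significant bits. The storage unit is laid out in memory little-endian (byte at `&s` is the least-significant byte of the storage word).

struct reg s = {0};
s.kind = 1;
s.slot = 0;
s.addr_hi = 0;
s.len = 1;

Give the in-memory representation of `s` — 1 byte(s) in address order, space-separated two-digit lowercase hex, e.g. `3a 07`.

kind (1b) val=1 bits=0x1 at bit 0: 0x01
slot (3b) val=0 bits=0x0 at bit 1: 0x01
addr_hi (3b) val=0 bits=0x0 at bit 4: 0x01
len (1b) val=1 bits=0x1 at bit 7: 0x81
word = 0x81 → little-endian bytes:
  [0]=0x81

81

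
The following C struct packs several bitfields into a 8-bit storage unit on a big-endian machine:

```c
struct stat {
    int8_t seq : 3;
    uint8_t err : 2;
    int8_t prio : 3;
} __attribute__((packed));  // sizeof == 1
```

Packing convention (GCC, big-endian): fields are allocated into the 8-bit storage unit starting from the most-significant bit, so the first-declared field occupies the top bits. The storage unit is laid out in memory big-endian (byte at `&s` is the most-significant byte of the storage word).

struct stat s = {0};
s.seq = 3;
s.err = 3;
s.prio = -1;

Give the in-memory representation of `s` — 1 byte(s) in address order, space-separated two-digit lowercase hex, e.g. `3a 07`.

seq (3b) val=3 bits=0x3 at bit 5: 0x60
err (2b) val=3 bits=0x3 at bit 3: 0x78
prio (3b) val=-1 bits=0x7 at bit 0: 0x7f
word = 0x7f → big-endian bytes:
  [0]=0x7f

7f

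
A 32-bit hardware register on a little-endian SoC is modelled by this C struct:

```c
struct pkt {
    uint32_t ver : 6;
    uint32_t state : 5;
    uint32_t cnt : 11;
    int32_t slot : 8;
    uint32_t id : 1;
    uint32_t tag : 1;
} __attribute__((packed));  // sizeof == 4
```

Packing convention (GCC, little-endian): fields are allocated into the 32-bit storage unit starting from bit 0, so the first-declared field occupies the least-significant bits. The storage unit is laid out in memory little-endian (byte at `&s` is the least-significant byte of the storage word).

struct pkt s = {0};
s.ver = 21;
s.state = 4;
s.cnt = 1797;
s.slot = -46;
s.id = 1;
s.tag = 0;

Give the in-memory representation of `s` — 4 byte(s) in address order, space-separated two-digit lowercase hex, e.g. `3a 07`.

15 29 b8 74

[0+:6] ver=21 & 0x3f = 0x15; word=0x00000015
[6+:5] state=4 & 0x1f = 0x4; word=0x00000115
[11+:11] cnt=1797 & 0x7ff = 0x705; word=0x00382915
[22+:8] slot=-46 & 0xff = 0xd2; word=0x34b82915
[30+:1] id=1 & 0x1 = 0x1; word=0x74b82915
[31+:1] tag=0 & 0x1 = 0x0; word=0x74b82915
word = 0x74b82915 → little-endian bytes:
  [0]=0x15  [1]=0x29  [2]=0xb8  [3]=0x74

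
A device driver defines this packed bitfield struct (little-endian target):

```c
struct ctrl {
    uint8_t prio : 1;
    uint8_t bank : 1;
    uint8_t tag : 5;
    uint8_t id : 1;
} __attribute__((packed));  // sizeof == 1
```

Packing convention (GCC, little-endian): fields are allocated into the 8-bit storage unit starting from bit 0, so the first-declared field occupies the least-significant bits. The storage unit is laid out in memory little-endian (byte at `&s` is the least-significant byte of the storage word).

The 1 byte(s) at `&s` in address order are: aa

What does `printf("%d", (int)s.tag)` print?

10

[0]=0xaa (little-endian) → word 0xaa
prio [0+:1] = (word>>0) & 0x1 = 0
bank [1+:1] = (word>>1) & 0x1 = 1
tag [2+:5] = (word>>2) & 0x1f = 10  ←
id [7+:1] = (word>>7) & 0x1 = 1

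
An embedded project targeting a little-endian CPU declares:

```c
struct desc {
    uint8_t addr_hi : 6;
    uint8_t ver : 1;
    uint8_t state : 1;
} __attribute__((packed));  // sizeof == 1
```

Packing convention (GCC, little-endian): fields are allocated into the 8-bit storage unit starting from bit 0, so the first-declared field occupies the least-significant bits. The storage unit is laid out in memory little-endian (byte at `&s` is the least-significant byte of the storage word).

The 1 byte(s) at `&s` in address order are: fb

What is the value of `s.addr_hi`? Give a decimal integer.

59

[0]=0xfb (little-endian) → word 0xfb
addr_hi [0+:6] = (word>>0) & 0x3f = 59  ←
ver [6+:1] = (word>>6) & 0x1 = 1
state [7+:1] = (word>>7) & 0x1 = 1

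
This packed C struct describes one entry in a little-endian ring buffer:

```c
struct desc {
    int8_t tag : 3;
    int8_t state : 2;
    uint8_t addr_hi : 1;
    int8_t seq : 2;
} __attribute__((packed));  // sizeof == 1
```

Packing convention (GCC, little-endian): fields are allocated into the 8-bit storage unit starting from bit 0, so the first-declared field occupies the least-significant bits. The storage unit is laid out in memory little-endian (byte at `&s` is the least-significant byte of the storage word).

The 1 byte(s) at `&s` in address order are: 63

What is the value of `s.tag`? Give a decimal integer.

[0]=0x63 (little-endian) → word 0x63
tag:3 @ bit 0 → (0x63>>0)&0x7 = 0x3  ←
state:2 @ bit 3 → (0x63>>3)&0x3 = 0x0
addr_hi:1 @ bit 5 → (0x63>>5)&0x1 = 0x1
seq:2 @ bit 6 → (0x63>>6)&0x3 = 0x1
tag signed 3b, MSB=0: value = 3

3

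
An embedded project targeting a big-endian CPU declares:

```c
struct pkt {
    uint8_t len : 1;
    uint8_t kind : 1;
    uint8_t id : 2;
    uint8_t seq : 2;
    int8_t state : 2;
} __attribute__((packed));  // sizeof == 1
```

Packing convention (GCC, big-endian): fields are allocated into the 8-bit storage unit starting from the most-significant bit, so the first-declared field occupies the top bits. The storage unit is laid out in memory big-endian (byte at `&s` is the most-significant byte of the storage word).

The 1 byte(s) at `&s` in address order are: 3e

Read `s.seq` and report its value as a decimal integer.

[0]=0x3e (big-endian) → word 0x3e
len:1 @ bit 7 → (0x3e>>7)&0x1 = 0x0
kind:1 @ bit 6 → (0x3e>>6)&0x1 = 0x0
id:2 @ bit 4 → (0x3e>>4)&0x3 = 0x3
seq:2 @ bit 2 → (0x3e>>2)&0x3 = 0x3  ←
state:2 @ bit 0 → (0x3e>>0)&0x3 = 0x2

3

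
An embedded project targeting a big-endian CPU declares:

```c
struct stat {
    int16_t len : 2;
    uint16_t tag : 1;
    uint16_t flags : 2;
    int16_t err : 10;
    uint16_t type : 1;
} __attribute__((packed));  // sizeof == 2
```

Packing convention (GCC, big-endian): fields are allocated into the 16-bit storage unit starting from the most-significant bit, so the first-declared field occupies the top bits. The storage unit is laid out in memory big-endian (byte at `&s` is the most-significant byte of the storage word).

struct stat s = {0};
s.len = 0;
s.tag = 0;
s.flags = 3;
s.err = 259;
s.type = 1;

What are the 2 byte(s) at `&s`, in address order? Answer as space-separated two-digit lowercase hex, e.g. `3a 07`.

1a 07

len (2b) val=0 bits=0x0 at bit 14: 0x0000
tag (1b) val=0 bits=0x0 at bit 13: 0x0000
flags (2b) val=3 bits=0x3 at bit 11: 0x1800
err (10b) val=259 bits=0x103 at bit 1: 0x1a06
type (1b) val=1 bits=0x1 at bit 0: 0x1a07
word = 0x1a07 → big-endian bytes:
  [0]=0x1a  [1]=0x07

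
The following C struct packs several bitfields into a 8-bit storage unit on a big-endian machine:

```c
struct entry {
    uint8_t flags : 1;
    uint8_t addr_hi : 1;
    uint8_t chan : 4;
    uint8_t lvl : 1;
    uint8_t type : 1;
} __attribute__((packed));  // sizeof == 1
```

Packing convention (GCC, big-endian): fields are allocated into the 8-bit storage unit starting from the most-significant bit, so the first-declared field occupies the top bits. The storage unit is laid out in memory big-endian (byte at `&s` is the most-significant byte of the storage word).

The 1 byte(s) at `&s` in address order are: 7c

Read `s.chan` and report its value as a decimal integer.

15

[0]=0x7c (big-endian) → word 0x7c
flags [7+:1] = (word>>7) & 0x1 = 0
addr_hi [6+:1] = (word>>6) & 0x1 = 1
chan [2+:4] = (word>>2) & 0xf = 15  ←
lvl [1+:1] = (word>>1) & 0x1 = 0
type [0+:1] = (word>>0) & 0x1 = 0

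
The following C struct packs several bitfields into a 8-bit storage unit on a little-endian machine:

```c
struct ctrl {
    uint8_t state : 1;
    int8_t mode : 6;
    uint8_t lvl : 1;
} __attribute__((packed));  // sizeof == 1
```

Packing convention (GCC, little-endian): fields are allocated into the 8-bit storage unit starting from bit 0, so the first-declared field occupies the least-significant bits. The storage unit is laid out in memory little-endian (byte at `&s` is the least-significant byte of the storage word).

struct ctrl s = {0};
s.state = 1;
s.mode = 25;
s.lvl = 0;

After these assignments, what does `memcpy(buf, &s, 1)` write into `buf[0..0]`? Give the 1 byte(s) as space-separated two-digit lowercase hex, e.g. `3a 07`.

33

[0+:1] state=1 & 0x1 = 0x1; word=0x01
[1+:6] mode=25 & 0x3f = 0x19; word=0x33
[7+:1] lvl=0 & 0x1 = 0x0; word=0x33
word = 0x33 → little-endian bytes:
  [0]=0x33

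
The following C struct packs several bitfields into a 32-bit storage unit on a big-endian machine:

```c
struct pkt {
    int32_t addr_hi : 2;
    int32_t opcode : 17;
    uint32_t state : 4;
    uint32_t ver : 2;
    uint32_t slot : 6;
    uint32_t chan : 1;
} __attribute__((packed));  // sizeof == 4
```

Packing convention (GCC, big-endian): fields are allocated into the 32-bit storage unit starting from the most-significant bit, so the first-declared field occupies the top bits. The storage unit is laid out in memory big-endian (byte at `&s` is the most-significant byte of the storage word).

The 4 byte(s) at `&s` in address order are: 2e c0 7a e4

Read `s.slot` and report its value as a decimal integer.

50

[0]=0x2e [1]=0xc0 [2]=0x7a [3]=0xe4 (big-endian) → word 0x2ec07ae4
addr_hi:2 @ bit 30 → (0x2ec07ae4>>30)&0x3 = 0x0
opcode:17 @ bit 13 → (0x2ec07ae4>>13)&0x1ffff = 0x17603
state:4 @ bit 9 → (0x2ec07ae4>>9)&0xf = 0xd
ver:2 @ bit 7 → (0x2ec07ae4>>7)&0x3 = 0x1
slot:6 @ bit 1 → (0x2ec07ae4>>1)&0x3f = 0x32  ←
chan:1 @ bit 0 → (0x2ec07ae4>>0)&0x1 = 0x0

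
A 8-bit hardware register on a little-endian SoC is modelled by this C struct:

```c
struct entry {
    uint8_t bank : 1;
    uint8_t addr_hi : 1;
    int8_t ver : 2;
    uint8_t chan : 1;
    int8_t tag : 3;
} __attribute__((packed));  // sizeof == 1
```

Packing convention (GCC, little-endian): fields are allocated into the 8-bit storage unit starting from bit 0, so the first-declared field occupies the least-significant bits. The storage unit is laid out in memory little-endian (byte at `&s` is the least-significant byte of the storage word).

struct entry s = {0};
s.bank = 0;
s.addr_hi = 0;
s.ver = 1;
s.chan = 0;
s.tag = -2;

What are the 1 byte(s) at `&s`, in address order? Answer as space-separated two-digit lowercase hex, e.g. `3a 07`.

bank:1 = 0 → 0x0 << 0 → word 0x00
addr_hi:1 = 0 → 0x0 << 1 → word 0x00
ver:2 = 1 → 0x1 << 2 → word 0x04
chan:1 = 0 → 0x0 << 4 → word 0x04
tag:3 = -2 → 0x6 << 5 → word 0xc4
word = 0xc4 → little-endian bytes:
  [0]=0xc4

c4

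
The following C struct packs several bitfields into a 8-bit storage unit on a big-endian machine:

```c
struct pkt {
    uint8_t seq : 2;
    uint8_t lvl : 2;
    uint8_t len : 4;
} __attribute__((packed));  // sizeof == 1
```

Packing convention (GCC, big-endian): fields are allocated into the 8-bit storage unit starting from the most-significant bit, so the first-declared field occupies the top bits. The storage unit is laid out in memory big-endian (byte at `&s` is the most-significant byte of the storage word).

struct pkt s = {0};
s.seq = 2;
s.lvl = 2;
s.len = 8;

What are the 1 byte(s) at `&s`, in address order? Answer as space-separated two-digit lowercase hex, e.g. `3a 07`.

a8

[6+:2] seq=2 & 0x3 = 0x2; word=0x80
[4+:2] lvl=2 & 0x3 = 0x2; word=0xa0
[0+:4] len=8 & 0xf = 0x8; word=0xa8
word = 0xa8 → big-endian bytes:
  [0]=0xa8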